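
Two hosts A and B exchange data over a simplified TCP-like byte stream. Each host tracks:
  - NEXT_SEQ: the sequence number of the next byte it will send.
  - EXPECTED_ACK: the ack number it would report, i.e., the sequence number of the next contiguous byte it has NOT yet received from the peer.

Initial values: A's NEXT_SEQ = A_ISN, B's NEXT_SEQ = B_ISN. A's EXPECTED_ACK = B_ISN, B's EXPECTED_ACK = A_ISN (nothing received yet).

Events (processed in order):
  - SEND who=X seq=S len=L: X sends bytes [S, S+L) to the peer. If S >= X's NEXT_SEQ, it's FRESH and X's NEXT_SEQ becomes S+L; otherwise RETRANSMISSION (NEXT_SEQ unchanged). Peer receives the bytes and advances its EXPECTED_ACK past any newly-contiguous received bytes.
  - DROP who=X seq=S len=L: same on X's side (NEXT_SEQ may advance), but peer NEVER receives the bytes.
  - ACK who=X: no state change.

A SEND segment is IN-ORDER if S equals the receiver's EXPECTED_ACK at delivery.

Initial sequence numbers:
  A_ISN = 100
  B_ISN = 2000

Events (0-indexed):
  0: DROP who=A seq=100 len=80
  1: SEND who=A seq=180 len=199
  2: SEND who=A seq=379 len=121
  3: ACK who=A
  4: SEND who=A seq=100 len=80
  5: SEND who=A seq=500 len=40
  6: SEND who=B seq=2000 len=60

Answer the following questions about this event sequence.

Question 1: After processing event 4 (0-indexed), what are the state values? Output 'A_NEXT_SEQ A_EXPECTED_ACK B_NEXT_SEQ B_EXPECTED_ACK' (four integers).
After event 0: A_seq=180 A_ack=2000 B_seq=2000 B_ack=100
After event 1: A_seq=379 A_ack=2000 B_seq=2000 B_ack=100
After event 2: A_seq=500 A_ack=2000 B_seq=2000 B_ack=100
After event 3: A_seq=500 A_ack=2000 B_seq=2000 B_ack=100
After event 4: A_seq=500 A_ack=2000 B_seq=2000 B_ack=500

500 2000 2000 500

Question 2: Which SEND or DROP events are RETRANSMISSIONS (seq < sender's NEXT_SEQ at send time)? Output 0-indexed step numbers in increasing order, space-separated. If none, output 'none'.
Answer: 4

Derivation:
Step 0: DROP seq=100 -> fresh
Step 1: SEND seq=180 -> fresh
Step 2: SEND seq=379 -> fresh
Step 4: SEND seq=100 -> retransmit
Step 5: SEND seq=500 -> fresh
Step 6: SEND seq=2000 -> fresh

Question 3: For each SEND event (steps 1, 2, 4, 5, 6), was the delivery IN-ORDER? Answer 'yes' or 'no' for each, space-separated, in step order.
Answer: no no yes yes yes

Derivation:
Step 1: SEND seq=180 -> out-of-order
Step 2: SEND seq=379 -> out-of-order
Step 4: SEND seq=100 -> in-order
Step 5: SEND seq=500 -> in-order
Step 6: SEND seq=2000 -> in-order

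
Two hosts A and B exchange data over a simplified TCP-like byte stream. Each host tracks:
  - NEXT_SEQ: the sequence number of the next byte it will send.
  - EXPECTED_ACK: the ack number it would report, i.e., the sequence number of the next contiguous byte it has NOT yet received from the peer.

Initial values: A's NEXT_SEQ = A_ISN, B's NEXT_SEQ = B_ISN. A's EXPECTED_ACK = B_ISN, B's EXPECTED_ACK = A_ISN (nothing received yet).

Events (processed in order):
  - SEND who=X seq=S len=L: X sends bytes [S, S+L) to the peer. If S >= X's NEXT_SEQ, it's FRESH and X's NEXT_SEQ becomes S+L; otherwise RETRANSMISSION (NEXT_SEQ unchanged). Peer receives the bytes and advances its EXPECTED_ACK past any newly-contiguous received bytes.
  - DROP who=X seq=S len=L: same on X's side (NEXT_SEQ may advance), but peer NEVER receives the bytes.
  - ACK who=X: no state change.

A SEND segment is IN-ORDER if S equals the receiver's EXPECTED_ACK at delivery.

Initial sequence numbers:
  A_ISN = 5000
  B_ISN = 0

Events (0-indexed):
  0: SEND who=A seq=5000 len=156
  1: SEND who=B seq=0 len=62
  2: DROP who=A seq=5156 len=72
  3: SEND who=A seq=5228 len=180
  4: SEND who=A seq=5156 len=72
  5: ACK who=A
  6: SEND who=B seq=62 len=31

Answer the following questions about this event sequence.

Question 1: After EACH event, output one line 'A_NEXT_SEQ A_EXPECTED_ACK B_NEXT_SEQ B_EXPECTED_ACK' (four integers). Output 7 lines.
5156 0 0 5156
5156 62 62 5156
5228 62 62 5156
5408 62 62 5156
5408 62 62 5408
5408 62 62 5408
5408 93 93 5408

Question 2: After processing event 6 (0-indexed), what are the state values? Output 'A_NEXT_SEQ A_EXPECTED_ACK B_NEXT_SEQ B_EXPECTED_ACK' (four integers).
After event 0: A_seq=5156 A_ack=0 B_seq=0 B_ack=5156
After event 1: A_seq=5156 A_ack=62 B_seq=62 B_ack=5156
After event 2: A_seq=5228 A_ack=62 B_seq=62 B_ack=5156
After event 3: A_seq=5408 A_ack=62 B_seq=62 B_ack=5156
After event 4: A_seq=5408 A_ack=62 B_seq=62 B_ack=5408
After event 5: A_seq=5408 A_ack=62 B_seq=62 B_ack=5408
After event 6: A_seq=5408 A_ack=93 B_seq=93 B_ack=5408

5408 93 93 5408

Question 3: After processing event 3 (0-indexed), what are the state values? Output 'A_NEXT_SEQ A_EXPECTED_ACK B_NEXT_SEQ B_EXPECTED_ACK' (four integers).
After event 0: A_seq=5156 A_ack=0 B_seq=0 B_ack=5156
After event 1: A_seq=5156 A_ack=62 B_seq=62 B_ack=5156
After event 2: A_seq=5228 A_ack=62 B_seq=62 B_ack=5156
After event 3: A_seq=5408 A_ack=62 B_seq=62 B_ack=5156

5408 62 62 5156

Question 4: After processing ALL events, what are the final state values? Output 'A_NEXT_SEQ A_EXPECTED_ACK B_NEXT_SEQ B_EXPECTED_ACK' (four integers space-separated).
Answer: 5408 93 93 5408

Derivation:
After event 0: A_seq=5156 A_ack=0 B_seq=0 B_ack=5156
After event 1: A_seq=5156 A_ack=62 B_seq=62 B_ack=5156
After event 2: A_seq=5228 A_ack=62 B_seq=62 B_ack=5156
After event 3: A_seq=5408 A_ack=62 B_seq=62 B_ack=5156
After event 4: A_seq=5408 A_ack=62 B_seq=62 B_ack=5408
After event 5: A_seq=5408 A_ack=62 B_seq=62 B_ack=5408
After event 6: A_seq=5408 A_ack=93 B_seq=93 B_ack=5408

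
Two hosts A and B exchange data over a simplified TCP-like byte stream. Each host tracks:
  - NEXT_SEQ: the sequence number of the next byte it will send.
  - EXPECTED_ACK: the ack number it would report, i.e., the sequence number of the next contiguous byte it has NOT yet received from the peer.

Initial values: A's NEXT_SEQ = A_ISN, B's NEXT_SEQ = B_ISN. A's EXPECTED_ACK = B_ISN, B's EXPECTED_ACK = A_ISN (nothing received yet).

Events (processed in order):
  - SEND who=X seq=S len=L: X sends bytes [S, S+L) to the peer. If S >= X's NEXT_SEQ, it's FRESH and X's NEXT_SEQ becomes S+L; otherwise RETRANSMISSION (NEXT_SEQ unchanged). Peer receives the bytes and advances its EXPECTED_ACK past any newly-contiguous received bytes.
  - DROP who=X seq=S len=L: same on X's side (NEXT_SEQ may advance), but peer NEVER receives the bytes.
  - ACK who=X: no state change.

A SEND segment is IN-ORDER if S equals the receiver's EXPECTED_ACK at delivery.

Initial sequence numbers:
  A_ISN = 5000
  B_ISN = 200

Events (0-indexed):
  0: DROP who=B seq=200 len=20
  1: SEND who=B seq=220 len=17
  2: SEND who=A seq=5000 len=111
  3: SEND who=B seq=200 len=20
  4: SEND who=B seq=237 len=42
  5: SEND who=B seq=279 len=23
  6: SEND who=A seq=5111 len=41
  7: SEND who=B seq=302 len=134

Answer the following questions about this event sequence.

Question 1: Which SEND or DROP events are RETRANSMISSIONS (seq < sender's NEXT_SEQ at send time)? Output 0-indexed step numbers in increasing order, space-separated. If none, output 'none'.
Step 0: DROP seq=200 -> fresh
Step 1: SEND seq=220 -> fresh
Step 2: SEND seq=5000 -> fresh
Step 3: SEND seq=200 -> retransmit
Step 4: SEND seq=237 -> fresh
Step 5: SEND seq=279 -> fresh
Step 6: SEND seq=5111 -> fresh
Step 7: SEND seq=302 -> fresh

Answer: 3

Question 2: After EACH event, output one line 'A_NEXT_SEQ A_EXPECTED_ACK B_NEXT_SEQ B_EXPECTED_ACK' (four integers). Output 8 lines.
5000 200 220 5000
5000 200 237 5000
5111 200 237 5111
5111 237 237 5111
5111 279 279 5111
5111 302 302 5111
5152 302 302 5152
5152 436 436 5152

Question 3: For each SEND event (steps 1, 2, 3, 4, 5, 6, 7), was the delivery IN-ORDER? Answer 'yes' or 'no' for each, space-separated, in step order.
Step 1: SEND seq=220 -> out-of-order
Step 2: SEND seq=5000 -> in-order
Step 3: SEND seq=200 -> in-order
Step 4: SEND seq=237 -> in-order
Step 5: SEND seq=279 -> in-order
Step 6: SEND seq=5111 -> in-order
Step 7: SEND seq=302 -> in-order

Answer: no yes yes yes yes yes yes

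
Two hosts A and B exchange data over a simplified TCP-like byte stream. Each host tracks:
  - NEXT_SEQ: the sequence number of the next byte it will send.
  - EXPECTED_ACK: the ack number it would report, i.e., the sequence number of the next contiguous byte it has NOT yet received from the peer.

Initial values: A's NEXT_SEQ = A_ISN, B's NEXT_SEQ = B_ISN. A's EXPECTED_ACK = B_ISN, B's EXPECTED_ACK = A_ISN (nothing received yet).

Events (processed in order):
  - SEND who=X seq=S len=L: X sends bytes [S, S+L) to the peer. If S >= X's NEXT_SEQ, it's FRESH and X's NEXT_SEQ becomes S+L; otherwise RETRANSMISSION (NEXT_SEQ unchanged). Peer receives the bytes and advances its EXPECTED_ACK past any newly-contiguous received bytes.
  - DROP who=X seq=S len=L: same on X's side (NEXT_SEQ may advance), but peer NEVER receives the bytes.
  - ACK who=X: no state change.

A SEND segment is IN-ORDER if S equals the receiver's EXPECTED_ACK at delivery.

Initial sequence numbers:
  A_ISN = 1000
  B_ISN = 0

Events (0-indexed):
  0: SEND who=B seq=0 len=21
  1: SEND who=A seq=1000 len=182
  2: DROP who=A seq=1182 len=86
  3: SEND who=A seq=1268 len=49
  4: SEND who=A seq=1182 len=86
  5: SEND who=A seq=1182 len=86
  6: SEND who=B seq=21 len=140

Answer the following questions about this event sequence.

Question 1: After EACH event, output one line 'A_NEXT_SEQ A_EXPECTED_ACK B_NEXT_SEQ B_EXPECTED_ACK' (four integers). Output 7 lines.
1000 21 21 1000
1182 21 21 1182
1268 21 21 1182
1317 21 21 1182
1317 21 21 1317
1317 21 21 1317
1317 161 161 1317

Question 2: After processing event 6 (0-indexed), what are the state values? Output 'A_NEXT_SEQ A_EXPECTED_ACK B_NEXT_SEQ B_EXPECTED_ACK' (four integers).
After event 0: A_seq=1000 A_ack=21 B_seq=21 B_ack=1000
After event 1: A_seq=1182 A_ack=21 B_seq=21 B_ack=1182
After event 2: A_seq=1268 A_ack=21 B_seq=21 B_ack=1182
After event 3: A_seq=1317 A_ack=21 B_seq=21 B_ack=1182
After event 4: A_seq=1317 A_ack=21 B_seq=21 B_ack=1317
After event 5: A_seq=1317 A_ack=21 B_seq=21 B_ack=1317
After event 6: A_seq=1317 A_ack=161 B_seq=161 B_ack=1317

1317 161 161 1317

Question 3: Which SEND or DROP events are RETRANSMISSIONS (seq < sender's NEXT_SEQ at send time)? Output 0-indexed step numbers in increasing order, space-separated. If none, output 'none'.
Answer: 4 5

Derivation:
Step 0: SEND seq=0 -> fresh
Step 1: SEND seq=1000 -> fresh
Step 2: DROP seq=1182 -> fresh
Step 3: SEND seq=1268 -> fresh
Step 4: SEND seq=1182 -> retransmit
Step 5: SEND seq=1182 -> retransmit
Step 6: SEND seq=21 -> fresh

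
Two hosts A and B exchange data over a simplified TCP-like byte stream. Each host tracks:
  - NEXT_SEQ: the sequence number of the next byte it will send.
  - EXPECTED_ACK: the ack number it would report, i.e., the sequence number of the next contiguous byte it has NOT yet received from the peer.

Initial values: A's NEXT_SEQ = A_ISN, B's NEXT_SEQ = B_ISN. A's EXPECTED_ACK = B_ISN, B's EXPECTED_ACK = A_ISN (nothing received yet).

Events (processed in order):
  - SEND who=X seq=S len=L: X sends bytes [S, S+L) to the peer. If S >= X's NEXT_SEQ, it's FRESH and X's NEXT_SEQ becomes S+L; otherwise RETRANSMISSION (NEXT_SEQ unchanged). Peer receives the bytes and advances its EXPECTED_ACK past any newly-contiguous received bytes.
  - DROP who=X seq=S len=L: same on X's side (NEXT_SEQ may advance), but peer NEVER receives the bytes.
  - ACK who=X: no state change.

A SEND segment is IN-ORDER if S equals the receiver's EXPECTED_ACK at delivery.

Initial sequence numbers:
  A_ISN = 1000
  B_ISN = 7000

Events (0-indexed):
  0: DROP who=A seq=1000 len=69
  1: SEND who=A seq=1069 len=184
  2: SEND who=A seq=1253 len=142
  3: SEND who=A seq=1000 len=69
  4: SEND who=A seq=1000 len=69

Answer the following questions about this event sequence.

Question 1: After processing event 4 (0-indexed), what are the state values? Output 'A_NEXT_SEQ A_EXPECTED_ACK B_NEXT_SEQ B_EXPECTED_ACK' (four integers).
After event 0: A_seq=1069 A_ack=7000 B_seq=7000 B_ack=1000
After event 1: A_seq=1253 A_ack=7000 B_seq=7000 B_ack=1000
After event 2: A_seq=1395 A_ack=7000 B_seq=7000 B_ack=1000
After event 3: A_seq=1395 A_ack=7000 B_seq=7000 B_ack=1395
After event 4: A_seq=1395 A_ack=7000 B_seq=7000 B_ack=1395

1395 7000 7000 1395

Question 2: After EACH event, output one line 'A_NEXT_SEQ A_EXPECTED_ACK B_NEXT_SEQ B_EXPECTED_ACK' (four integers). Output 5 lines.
1069 7000 7000 1000
1253 7000 7000 1000
1395 7000 7000 1000
1395 7000 7000 1395
1395 7000 7000 1395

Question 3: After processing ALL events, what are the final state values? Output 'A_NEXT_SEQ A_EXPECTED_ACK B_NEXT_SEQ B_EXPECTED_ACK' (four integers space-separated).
Answer: 1395 7000 7000 1395

Derivation:
After event 0: A_seq=1069 A_ack=7000 B_seq=7000 B_ack=1000
After event 1: A_seq=1253 A_ack=7000 B_seq=7000 B_ack=1000
After event 2: A_seq=1395 A_ack=7000 B_seq=7000 B_ack=1000
After event 3: A_seq=1395 A_ack=7000 B_seq=7000 B_ack=1395
After event 4: A_seq=1395 A_ack=7000 B_seq=7000 B_ack=1395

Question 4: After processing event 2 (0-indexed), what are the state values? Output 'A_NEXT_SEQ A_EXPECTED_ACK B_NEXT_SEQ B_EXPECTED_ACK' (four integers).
After event 0: A_seq=1069 A_ack=7000 B_seq=7000 B_ack=1000
After event 1: A_seq=1253 A_ack=7000 B_seq=7000 B_ack=1000
After event 2: A_seq=1395 A_ack=7000 B_seq=7000 B_ack=1000

1395 7000 7000 1000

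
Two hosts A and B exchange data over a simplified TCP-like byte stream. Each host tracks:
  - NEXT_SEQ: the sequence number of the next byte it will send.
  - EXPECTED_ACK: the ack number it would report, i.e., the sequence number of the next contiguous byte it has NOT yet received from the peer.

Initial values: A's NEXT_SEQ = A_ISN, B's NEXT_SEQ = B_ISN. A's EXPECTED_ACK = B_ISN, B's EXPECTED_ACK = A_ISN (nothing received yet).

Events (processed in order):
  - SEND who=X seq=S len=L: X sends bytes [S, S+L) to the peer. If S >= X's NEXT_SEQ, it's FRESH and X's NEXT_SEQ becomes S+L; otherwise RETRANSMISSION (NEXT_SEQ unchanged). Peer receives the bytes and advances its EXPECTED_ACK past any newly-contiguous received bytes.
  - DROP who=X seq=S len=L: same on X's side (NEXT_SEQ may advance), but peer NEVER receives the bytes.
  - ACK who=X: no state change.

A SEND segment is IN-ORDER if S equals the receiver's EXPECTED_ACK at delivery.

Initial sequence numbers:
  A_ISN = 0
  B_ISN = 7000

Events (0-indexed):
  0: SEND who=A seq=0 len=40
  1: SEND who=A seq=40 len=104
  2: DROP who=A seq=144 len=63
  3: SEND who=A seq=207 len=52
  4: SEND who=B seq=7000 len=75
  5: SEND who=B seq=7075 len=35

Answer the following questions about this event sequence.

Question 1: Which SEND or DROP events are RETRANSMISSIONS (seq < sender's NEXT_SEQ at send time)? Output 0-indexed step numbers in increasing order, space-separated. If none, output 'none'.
Step 0: SEND seq=0 -> fresh
Step 1: SEND seq=40 -> fresh
Step 2: DROP seq=144 -> fresh
Step 3: SEND seq=207 -> fresh
Step 4: SEND seq=7000 -> fresh
Step 5: SEND seq=7075 -> fresh

Answer: none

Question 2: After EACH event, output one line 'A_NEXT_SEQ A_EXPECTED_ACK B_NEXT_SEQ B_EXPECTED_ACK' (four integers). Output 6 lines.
40 7000 7000 40
144 7000 7000 144
207 7000 7000 144
259 7000 7000 144
259 7075 7075 144
259 7110 7110 144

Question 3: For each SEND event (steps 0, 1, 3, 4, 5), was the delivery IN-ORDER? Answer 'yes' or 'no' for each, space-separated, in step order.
Step 0: SEND seq=0 -> in-order
Step 1: SEND seq=40 -> in-order
Step 3: SEND seq=207 -> out-of-order
Step 4: SEND seq=7000 -> in-order
Step 5: SEND seq=7075 -> in-order

Answer: yes yes no yes yes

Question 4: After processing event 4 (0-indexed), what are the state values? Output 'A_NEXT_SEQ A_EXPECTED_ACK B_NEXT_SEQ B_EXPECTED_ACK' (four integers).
After event 0: A_seq=40 A_ack=7000 B_seq=7000 B_ack=40
After event 1: A_seq=144 A_ack=7000 B_seq=7000 B_ack=144
After event 2: A_seq=207 A_ack=7000 B_seq=7000 B_ack=144
After event 3: A_seq=259 A_ack=7000 B_seq=7000 B_ack=144
After event 4: A_seq=259 A_ack=7075 B_seq=7075 B_ack=144

259 7075 7075 144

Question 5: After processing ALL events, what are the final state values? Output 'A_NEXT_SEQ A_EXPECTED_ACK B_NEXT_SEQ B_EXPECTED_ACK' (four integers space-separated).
Answer: 259 7110 7110 144

Derivation:
After event 0: A_seq=40 A_ack=7000 B_seq=7000 B_ack=40
After event 1: A_seq=144 A_ack=7000 B_seq=7000 B_ack=144
After event 2: A_seq=207 A_ack=7000 B_seq=7000 B_ack=144
After event 3: A_seq=259 A_ack=7000 B_seq=7000 B_ack=144
After event 4: A_seq=259 A_ack=7075 B_seq=7075 B_ack=144
After event 5: A_seq=259 A_ack=7110 B_seq=7110 B_ack=144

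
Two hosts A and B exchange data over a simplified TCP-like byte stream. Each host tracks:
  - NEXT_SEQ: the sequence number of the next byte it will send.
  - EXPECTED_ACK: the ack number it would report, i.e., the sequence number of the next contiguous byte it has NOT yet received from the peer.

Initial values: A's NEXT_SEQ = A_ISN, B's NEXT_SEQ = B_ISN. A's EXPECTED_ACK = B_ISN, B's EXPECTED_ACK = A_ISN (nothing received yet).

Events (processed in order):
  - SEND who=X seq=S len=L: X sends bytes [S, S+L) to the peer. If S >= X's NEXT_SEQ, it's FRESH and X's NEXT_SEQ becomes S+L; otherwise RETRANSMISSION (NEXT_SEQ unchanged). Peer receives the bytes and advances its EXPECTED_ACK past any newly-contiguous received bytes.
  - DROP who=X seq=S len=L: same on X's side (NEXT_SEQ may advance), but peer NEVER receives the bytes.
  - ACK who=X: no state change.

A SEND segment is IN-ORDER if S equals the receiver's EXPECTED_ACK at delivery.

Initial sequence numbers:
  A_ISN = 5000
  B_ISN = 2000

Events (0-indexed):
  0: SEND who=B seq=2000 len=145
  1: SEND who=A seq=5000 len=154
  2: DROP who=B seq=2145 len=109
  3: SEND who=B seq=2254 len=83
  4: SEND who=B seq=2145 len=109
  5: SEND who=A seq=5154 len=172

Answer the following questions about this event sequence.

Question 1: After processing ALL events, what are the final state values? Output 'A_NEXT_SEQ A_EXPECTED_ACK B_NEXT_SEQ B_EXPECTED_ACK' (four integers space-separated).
After event 0: A_seq=5000 A_ack=2145 B_seq=2145 B_ack=5000
After event 1: A_seq=5154 A_ack=2145 B_seq=2145 B_ack=5154
After event 2: A_seq=5154 A_ack=2145 B_seq=2254 B_ack=5154
After event 3: A_seq=5154 A_ack=2145 B_seq=2337 B_ack=5154
After event 4: A_seq=5154 A_ack=2337 B_seq=2337 B_ack=5154
After event 5: A_seq=5326 A_ack=2337 B_seq=2337 B_ack=5326

Answer: 5326 2337 2337 5326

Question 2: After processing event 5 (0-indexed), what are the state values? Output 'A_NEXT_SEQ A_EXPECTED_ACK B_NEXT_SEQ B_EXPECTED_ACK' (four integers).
After event 0: A_seq=5000 A_ack=2145 B_seq=2145 B_ack=5000
After event 1: A_seq=5154 A_ack=2145 B_seq=2145 B_ack=5154
After event 2: A_seq=5154 A_ack=2145 B_seq=2254 B_ack=5154
After event 3: A_seq=5154 A_ack=2145 B_seq=2337 B_ack=5154
After event 4: A_seq=5154 A_ack=2337 B_seq=2337 B_ack=5154
After event 5: A_seq=5326 A_ack=2337 B_seq=2337 B_ack=5326

5326 2337 2337 5326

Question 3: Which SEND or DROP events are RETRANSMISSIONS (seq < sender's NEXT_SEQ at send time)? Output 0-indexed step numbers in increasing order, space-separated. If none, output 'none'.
Answer: 4

Derivation:
Step 0: SEND seq=2000 -> fresh
Step 1: SEND seq=5000 -> fresh
Step 2: DROP seq=2145 -> fresh
Step 3: SEND seq=2254 -> fresh
Step 4: SEND seq=2145 -> retransmit
Step 5: SEND seq=5154 -> fresh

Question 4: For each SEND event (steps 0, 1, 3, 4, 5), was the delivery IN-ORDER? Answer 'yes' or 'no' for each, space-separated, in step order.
Answer: yes yes no yes yes

Derivation:
Step 0: SEND seq=2000 -> in-order
Step 1: SEND seq=5000 -> in-order
Step 3: SEND seq=2254 -> out-of-order
Step 4: SEND seq=2145 -> in-order
Step 5: SEND seq=5154 -> in-order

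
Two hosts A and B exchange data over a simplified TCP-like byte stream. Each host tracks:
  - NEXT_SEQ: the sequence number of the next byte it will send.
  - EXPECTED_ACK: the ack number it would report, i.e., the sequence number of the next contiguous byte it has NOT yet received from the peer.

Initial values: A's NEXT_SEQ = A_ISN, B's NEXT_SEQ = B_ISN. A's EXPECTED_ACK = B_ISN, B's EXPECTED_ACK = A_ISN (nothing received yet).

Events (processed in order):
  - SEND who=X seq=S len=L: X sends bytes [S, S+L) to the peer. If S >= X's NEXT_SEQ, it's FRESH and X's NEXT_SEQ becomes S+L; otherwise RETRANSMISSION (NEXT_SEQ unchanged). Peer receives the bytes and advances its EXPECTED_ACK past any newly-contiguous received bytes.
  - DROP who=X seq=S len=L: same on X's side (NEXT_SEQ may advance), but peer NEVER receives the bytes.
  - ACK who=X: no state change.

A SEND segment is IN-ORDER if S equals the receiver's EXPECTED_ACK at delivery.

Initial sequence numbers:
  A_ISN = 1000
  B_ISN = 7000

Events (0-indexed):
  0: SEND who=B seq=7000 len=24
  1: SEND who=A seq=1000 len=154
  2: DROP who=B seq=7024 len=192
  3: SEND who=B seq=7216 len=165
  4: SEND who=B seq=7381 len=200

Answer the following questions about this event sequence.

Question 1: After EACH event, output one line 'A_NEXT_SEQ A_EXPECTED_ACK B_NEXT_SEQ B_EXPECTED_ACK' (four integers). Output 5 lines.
1000 7024 7024 1000
1154 7024 7024 1154
1154 7024 7216 1154
1154 7024 7381 1154
1154 7024 7581 1154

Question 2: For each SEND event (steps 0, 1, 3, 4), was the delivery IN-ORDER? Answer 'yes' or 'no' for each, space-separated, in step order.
Answer: yes yes no no

Derivation:
Step 0: SEND seq=7000 -> in-order
Step 1: SEND seq=1000 -> in-order
Step 3: SEND seq=7216 -> out-of-order
Step 4: SEND seq=7381 -> out-of-order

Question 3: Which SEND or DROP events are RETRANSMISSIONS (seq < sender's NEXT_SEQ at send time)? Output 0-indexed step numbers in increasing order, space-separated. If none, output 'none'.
Answer: none

Derivation:
Step 0: SEND seq=7000 -> fresh
Step 1: SEND seq=1000 -> fresh
Step 2: DROP seq=7024 -> fresh
Step 3: SEND seq=7216 -> fresh
Step 4: SEND seq=7381 -> fresh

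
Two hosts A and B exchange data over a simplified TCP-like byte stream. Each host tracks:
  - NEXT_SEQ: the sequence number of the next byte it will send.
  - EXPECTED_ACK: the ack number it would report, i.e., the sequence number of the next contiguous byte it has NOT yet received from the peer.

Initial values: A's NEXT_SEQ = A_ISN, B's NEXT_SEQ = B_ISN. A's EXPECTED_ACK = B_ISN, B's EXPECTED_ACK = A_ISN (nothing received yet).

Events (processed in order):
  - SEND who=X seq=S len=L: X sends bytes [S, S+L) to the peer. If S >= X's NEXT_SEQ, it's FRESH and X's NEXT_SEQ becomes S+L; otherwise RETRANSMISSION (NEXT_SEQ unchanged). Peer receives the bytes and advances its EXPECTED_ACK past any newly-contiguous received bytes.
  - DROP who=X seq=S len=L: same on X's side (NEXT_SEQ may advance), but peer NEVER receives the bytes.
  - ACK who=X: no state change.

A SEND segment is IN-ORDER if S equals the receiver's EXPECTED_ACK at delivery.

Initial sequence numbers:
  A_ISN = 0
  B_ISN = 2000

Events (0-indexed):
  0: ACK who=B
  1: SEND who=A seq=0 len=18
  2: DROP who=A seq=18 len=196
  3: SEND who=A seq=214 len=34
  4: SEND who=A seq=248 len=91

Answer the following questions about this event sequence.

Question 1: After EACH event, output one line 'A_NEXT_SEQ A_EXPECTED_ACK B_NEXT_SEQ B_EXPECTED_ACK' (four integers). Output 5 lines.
0 2000 2000 0
18 2000 2000 18
214 2000 2000 18
248 2000 2000 18
339 2000 2000 18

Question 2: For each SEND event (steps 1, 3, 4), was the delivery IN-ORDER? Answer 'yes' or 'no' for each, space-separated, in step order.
Answer: yes no no

Derivation:
Step 1: SEND seq=0 -> in-order
Step 3: SEND seq=214 -> out-of-order
Step 4: SEND seq=248 -> out-of-order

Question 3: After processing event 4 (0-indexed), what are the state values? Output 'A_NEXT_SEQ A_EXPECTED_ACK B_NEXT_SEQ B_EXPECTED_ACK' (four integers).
After event 0: A_seq=0 A_ack=2000 B_seq=2000 B_ack=0
After event 1: A_seq=18 A_ack=2000 B_seq=2000 B_ack=18
After event 2: A_seq=214 A_ack=2000 B_seq=2000 B_ack=18
After event 3: A_seq=248 A_ack=2000 B_seq=2000 B_ack=18
After event 4: A_seq=339 A_ack=2000 B_seq=2000 B_ack=18

339 2000 2000 18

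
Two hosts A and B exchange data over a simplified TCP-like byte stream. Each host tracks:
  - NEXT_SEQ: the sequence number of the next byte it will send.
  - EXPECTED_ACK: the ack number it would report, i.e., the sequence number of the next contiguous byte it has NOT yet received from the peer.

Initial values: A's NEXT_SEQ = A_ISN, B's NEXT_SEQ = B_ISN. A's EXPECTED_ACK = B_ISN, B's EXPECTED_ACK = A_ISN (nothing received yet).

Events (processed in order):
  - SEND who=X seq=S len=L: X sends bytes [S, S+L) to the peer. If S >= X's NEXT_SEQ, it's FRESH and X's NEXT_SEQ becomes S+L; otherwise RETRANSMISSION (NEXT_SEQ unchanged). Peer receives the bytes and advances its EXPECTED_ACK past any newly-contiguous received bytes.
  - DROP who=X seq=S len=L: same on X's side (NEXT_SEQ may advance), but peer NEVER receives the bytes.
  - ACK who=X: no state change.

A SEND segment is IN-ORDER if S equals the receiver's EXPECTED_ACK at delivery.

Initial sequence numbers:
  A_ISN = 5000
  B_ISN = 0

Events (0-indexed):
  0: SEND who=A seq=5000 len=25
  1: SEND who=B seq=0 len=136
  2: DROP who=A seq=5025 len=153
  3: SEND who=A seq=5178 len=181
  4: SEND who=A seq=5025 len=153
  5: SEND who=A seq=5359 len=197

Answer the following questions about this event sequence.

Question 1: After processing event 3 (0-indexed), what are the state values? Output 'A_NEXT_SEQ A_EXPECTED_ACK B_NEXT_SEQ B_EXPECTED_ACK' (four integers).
After event 0: A_seq=5025 A_ack=0 B_seq=0 B_ack=5025
After event 1: A_seq=5025 A_ack=136 B_seq=136 B_ack=5025
After event 2: A_seq=5178 A_ack=136 B_seq=136 B_ack=5025
After event 3: A_seq=5359 A_ack=136 B_seq=136 B_ack=5025

5359 136 136 5025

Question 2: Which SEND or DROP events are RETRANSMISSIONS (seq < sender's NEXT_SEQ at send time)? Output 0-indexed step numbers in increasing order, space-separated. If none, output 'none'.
Answer: 4

Derivation:
Step 0: SEND seq=5000 -> fresh
Step 1: SEND seq=0 -> fresh
Step 2: DROP seq=5025 -> fresh
Step 3: SEND seq=5178 -> fresh
Step 4: SEND seq=5025 -> retransmit
Step 5: SEND seq=5359 -> fresh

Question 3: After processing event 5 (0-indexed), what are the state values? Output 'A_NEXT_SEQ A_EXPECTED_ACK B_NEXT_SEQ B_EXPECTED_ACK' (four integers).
After event 0: A_seq=5025 A_ack=0 B_seq=0 B_ack=5025
After event 1: A_seq=5025 A_ack=136 B_seq=136 B_ack=5025
After event 2: A_seq=5178 A_ack=136 B_seq=136 B_ack=5025
After event 3: A_seq=5359 A_ack=136 B_seq=136 B_ack=5025
After event 4: A_seq=5359 A_ack=136 B_seq=136 B_ack=5359
After event 5: A_seq=5556 A_ack=136 B_seq=136 B_ack=5556

5556 136 136 5556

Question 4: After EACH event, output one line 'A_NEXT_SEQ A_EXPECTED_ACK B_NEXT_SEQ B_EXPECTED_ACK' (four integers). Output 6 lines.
5025 0 0 5025
5025 136 136 5025
5178 136 136 5025
5359 136 136 5025
5359 136 136 5359
5556 136 136 5556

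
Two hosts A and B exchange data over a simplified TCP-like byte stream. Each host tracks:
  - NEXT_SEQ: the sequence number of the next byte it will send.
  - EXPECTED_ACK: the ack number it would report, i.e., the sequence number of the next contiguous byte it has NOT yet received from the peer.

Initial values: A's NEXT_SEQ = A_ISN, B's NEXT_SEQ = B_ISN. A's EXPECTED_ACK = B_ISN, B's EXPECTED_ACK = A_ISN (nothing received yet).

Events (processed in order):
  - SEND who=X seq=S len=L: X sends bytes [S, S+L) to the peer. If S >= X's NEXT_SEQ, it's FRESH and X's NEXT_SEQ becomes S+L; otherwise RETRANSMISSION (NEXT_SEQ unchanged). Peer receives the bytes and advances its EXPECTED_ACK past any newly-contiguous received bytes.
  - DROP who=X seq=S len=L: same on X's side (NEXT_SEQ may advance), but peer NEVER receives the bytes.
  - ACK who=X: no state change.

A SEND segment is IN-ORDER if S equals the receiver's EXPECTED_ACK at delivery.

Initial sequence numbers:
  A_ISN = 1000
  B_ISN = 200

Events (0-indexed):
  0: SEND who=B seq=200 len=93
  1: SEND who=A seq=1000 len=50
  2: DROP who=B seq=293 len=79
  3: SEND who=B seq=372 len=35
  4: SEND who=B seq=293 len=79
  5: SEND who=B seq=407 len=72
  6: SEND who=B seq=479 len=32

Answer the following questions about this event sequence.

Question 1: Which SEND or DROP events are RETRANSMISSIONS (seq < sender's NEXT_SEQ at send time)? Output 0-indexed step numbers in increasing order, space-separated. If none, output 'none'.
Step 0: SEND seq=200 -> fresh
Step 1: SEND seq=1000 -> fresh
Step 2: DROP seq=293 -> fresh
Step 3: SEND seq=372 -> fresh
Step 4: SEND seq=293 -> retransmit
Step 5: SEND seq=407 -> fresh
Step 6: SEND seq=479 -> fresh

Answer: 4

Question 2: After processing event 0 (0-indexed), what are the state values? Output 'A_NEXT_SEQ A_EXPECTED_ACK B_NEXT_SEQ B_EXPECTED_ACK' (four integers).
After event 0: A_seq=1000 A_ack=293 B_seq=293 B_ack=1000

1000 293 293 1000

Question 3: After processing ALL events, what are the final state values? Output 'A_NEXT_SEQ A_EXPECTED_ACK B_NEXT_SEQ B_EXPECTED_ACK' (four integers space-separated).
After event 0: A_seq=1000 A_ack=293 B_seq=293 B_ack=1000
After event 1: A_seq=1050 A_ack=293 B_seq=293 B_ack=1050
After event 2: A_seq=1050 A_ack=293 B_seq=372 B_ack=1050
After event 3: A_seq=1050 A_ack=293 B_seq=407 B_ack=1050
After event 4: A_seq=1050 A_ack=407 B_seq=407 B_ack=1050
After event 5: A_seq=1050 A_ack=479 B_seq=479 B_ack=1050
After event 6: A_seq=1050 A_ack=511 B_seq=511 B_ack=1050

Answer: 1050 511 511 1050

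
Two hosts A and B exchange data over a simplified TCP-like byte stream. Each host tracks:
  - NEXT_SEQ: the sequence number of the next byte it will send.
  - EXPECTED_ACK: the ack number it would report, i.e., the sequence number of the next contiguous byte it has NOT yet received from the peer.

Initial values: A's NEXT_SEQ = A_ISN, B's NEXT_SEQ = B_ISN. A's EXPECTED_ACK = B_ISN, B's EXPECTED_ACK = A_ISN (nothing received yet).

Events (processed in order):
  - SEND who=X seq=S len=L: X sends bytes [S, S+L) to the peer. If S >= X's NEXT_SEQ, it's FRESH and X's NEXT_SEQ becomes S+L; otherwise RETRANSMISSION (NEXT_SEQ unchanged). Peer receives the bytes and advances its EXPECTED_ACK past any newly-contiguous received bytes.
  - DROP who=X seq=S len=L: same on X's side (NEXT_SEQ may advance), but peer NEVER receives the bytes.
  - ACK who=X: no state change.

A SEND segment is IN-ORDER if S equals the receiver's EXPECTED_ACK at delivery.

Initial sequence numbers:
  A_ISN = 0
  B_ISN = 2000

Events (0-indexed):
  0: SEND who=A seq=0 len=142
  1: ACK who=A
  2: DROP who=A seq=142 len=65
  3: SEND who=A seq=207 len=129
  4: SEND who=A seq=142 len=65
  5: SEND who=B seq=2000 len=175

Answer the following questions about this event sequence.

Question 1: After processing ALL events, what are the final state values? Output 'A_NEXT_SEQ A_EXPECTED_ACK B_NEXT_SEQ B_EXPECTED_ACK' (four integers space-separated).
Answer: 336 2175 2175 336

Derivation:
After event 0: A_seq=142 A_ack=2000 B_seq=2000 B_ack=142
After event 1: A_seq=142 A_ack=2000 B_seq=2000 B_ack=142
After event 2: A_seq=207 A_ack=2000 B_seq=2000 B_ack=142
After event 3: A_seq=336 A_ack=2000 B_seq=2000 B_ack=142
After event 4: A_seq=336 A_ack=2000 B_seq=2000 B_ack=336
After event 5: A_seq=336 A_ack=2175 B_seq=2175 B_ack=336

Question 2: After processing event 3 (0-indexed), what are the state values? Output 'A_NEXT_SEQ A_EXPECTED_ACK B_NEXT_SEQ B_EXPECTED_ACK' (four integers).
After event 0: A_seq=142 A_ack=2000 B_seq=2000 B_ack=142
After event 1: A_seq=142 A_ack=2000 B_seq=2000 B_ack=142
After event 2: A_seq=207 A_ack=2000 B_seq=2000 B_ack=142
After event 3: A_seq=336 A_ack=2000 B_seq=2000 B_ack=142

336 2000 2000 142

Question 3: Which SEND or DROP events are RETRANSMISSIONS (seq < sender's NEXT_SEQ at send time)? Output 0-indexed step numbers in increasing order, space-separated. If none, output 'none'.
Step 0: SEND seq=0 -> fresh
Step 2: DROP seq=142 -> fresh
Step 3: SEND seq=207 -> fresh
Step 4: SEND seq=142 -> retransmit
Step 5: SEND seq=2000 -> fresh

Answer: 4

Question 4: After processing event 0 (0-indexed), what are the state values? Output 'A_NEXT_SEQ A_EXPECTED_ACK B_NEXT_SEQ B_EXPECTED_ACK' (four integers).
After event 0: A_seq=142 A_ack=2000 B_seq=2000 B_ack=142

142 2000 2000 142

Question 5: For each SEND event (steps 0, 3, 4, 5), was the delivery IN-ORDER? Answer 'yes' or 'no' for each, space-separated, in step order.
Step 0: SEND seq=0 -> in-order
Step 3: SEND seq=207 -> out-of-order
Step 4: SEND seq=142 -> in-order
Step 5: SEND seq=2000 -> in-order

Answer: yes no yes yes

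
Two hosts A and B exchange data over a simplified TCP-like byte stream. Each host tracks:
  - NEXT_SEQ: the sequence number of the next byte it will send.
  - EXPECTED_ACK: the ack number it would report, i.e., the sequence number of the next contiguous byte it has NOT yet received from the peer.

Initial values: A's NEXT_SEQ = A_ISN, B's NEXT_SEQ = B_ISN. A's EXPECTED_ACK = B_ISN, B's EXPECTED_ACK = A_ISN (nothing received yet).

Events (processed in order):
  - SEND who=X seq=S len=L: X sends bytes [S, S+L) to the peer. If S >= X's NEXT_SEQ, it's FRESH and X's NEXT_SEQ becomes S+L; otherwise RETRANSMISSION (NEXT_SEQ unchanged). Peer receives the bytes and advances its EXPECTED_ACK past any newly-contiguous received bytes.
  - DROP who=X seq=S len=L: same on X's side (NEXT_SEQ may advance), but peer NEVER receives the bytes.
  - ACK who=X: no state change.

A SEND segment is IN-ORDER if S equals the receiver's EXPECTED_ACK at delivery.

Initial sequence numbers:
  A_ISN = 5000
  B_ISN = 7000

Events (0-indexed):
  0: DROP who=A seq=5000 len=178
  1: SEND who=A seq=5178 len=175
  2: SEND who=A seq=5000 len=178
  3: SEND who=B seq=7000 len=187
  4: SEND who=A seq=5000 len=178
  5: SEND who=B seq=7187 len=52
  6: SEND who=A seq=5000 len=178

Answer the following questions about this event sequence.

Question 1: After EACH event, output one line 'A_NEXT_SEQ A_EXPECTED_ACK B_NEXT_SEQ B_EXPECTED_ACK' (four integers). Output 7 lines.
5178 7000 7000 5000
5353 7000 7000 5000
5353 7000 7000 5353
5353 7187 7187 5353
5353 7187 7187 5353
5353 7239 7239 5353
5353 7239 7239 5353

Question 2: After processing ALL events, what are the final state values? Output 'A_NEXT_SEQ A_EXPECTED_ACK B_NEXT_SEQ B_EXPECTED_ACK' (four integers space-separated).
After event 0: A_seq=5178 A_ack=7000 B_seq=7000 B_ack=5000
After event 1: A_seq=5353 A_ack=7000 B_seq=7000 B_ack=5000
After event 2: A_seq=5353 A_ack=7000 B_seq=7000 B_ack=5353
After event 3: A_seq=5353 A_ack=7187 B_seq=7187 B_ack=5353
After event 4: A_seq=5353 A_ack=7187 B_seq=7187 B_ack=5353
After event 5: A_seq=5353 A_ack=7239 B_seq=7239 B_ack=5353
After event 6: A_seq=5353 A_ack=7239 B_seq=7239 B_ack=5353

Answer: 5353 7239 7239 5353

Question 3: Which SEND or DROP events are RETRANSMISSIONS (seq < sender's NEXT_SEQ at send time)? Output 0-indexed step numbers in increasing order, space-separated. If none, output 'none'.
Answer: 2 4 6

Derivation:
Step 0: DROP seq=5000 -> fresh
Step 1: SEND seq=5178 -> fresh
Step 2: SEND seq=5000 -> retransmit
Step 3: SEND seq=7000 -> fresh
Step 4: SEND seq=5000 -> retransmit
Step 5: SEND seq=7187 -> fresh
Step 6: SEND seq=5000 -> retransmit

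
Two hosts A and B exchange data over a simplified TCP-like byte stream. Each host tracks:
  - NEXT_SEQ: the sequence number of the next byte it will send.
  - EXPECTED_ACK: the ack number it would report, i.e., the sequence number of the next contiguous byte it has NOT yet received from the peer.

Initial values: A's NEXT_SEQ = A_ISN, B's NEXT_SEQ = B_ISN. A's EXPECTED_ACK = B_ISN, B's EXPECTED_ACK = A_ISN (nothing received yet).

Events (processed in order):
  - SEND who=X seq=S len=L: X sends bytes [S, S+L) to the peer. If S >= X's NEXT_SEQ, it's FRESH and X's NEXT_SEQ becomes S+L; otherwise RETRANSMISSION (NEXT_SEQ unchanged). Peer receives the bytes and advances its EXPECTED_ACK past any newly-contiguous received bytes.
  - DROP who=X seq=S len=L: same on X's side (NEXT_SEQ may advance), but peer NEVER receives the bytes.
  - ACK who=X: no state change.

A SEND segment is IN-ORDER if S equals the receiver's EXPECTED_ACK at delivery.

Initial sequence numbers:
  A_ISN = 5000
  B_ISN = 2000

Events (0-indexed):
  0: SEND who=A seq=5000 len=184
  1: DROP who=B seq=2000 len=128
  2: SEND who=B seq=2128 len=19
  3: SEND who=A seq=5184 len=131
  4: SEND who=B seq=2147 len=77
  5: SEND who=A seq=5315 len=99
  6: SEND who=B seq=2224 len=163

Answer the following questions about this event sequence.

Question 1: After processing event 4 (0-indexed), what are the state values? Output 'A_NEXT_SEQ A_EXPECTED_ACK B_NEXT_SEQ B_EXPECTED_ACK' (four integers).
After event 0: A_seq=5184 A_ack=2000 B_seq=2000 B_ack=5184
After event 1: A_seq=5184 A_ack=2000 B_seq=2128 B_ack=5184
After event 2: A_seq=5184 A_ack=2000 B_seq=2147 B_ack=5184
After event 3: A_seq=5315 A_ack=2000 B_seq=2147 B_ack=5315
After event 4: A_seq=5315 A_ack=2000 B_seq=2224 B_ack=5315

5315 2000 2224 5315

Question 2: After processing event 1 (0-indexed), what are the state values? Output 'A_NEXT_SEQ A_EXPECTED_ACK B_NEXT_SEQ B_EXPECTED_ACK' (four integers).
After event 0: A_seq=5184 A_ack=2000 B_seq=2000 B_ack=5184
After event 1: A_seq=5184 A_ack=2000 B_seq=2128 B_ack=5184

5184 2000 2128 5184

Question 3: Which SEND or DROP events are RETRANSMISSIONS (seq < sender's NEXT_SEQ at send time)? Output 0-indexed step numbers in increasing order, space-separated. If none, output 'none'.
Answer: none

Derivation:
Step 0: SEND seq=5000 -> fresh
Step 1: DROP seq=2000 -> fresh
Step 2: SEND seq=2128 -> fresh
Step 3: SEND seq=5184 -> fresh
Step 4: SEND seq=2147 -> fresh
Step 5: SEND seq=5315 -> fresh
Step 6: SEND seq=2224 -> fresh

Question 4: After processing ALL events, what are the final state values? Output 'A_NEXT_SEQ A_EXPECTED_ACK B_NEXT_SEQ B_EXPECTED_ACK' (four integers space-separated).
After event 0: A_seq=5184 A_ack=2000 B_seq=2000 B_ack=5184
After event 1: A_seq=5184 A_ack=2000 B_seq=2128 B_ack=5184
After event 2: A_seq=5184 A_ack=2000 B_seq=2147 B_ack=5184
After event 3: A_seq=5315 A_ack=2000 B_seq=2147 B_ack=5315
After event 4: A_seq=5315 A_ack=2000 B_seq=2224 B_ack=5315
After event 5: A_seq=5414 A_ack=2000 B_seq=2224 B_ack=5414
After event 6: A_seq=5414 A_ack=2000 B_seq=2387 B_ack=5414

Answer: 5414 2000 2387 5414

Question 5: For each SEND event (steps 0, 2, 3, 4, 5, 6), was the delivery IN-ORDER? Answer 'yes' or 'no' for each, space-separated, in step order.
Step 0: SEND seq=5000 -> in-order
Step 2: SEND seq=2128 -> out-of-order
Step 3: SEND seq=5184 -> in-order
Step 4: SEND seq=2147 -> out-of-order
Step 5: SEND seq=5315 -> in-order
Step 6: SEND seq=2224 -> out-of-order

Answer: yes no yes no yes no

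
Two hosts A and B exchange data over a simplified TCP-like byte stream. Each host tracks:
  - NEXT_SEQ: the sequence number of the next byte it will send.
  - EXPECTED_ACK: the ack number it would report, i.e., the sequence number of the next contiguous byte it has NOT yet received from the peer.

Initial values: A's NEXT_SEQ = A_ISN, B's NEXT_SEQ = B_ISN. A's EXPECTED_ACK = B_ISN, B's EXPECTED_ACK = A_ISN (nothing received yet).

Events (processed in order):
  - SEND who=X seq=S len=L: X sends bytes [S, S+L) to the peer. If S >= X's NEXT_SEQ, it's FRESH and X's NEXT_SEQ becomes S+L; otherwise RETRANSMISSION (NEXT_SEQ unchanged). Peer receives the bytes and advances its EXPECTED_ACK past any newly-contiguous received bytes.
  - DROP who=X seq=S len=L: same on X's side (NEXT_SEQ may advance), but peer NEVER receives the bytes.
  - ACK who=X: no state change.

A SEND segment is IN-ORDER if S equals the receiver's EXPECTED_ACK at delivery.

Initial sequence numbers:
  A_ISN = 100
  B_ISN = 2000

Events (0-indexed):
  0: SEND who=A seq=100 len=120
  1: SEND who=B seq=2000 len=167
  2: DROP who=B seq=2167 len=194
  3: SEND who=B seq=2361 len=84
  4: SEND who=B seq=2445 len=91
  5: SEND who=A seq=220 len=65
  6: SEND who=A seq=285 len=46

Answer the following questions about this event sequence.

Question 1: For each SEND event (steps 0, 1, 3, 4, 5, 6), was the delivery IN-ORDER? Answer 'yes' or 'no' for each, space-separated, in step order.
Answer: yes yes no no yes yes

Derivation:
Step 0: SEND seq=100 -> in-order
Step 1: SEND seq=2000 -> in-order
Step 3: SEND seq=2361 -> out-of-order
Step 4: SEND seq=2445 -> out-of-order
Step 5: SEND seq=220 -> in-order
Step 6: SEND seq=285 -> in-order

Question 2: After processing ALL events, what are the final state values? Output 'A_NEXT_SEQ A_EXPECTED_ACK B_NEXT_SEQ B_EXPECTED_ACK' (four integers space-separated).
Answer: 331 2167 2536 331

Derivation:
After event 0: A_seq=220 A_ack=2000 B_seq=2000 B_ack=220
After event 1: A_seq=220 A_ack=2167 B_seq=2167 B_ack=220
After event 2: A_seq=220 A_ack=2167 B_seq=2361 B_ack=220
After event 3: A_seq=220 A_ack=2167 B_seq=2445 B_ack=220
After event 4: A_seq=220 A_ack=2167 B_seq=2536 B_ack=220
After event 5: A_seq=285 A_ack=2167 B_seq=2536 B_ack=285
After event 6: A_seq=331 A_ack=2167 B_seq=2536 B_ack=331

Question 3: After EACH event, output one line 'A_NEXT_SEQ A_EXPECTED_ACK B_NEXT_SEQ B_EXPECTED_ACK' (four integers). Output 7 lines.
220 2000 2000 220
220 2167 2167 220
220 2167 2361 220
220 2167 2445 220
220 2167 2536 220
285 2167 2536 285
331 2167 2536 331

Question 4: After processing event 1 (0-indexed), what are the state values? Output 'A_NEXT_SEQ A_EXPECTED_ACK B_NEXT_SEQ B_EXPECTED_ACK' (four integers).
After event 0: A_seq=220 A_ack=2000 B_seq=2000 B_ack=220
After event 1: A_seq=220 A_ack=2167 B_seq=2167 B_ack=220

220 2167 2167 220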